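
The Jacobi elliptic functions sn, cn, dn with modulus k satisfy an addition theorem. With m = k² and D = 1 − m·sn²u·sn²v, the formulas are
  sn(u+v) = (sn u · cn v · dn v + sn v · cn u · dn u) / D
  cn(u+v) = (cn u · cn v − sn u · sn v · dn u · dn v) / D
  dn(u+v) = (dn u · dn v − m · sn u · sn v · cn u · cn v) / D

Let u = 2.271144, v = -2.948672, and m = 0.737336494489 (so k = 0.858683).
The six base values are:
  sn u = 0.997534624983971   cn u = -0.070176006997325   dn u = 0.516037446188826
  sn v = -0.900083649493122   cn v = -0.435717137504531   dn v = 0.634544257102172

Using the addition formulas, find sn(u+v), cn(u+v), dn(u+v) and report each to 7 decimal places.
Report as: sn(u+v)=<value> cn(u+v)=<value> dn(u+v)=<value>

sn(u+v)=-0.5996354 cn(u+v)=0.8002733 dn(u+v)=0.8572522

m = k² = 0.737336494489
D = 1 − m·sn²u·sn²v = 0.4055881846742952
sn(u+v) = (sn u·cn v·dn v + sn v·cn u·dn u)/D = -0.2432050440566455/0.4055881846742952 = -0.5996354263917959
cn(u+v) = (cn u·cn v − sn u·sn v·dn u·dn v)/D = 0.3245813951735302/0.4055881846742952 = 0.8002733004517451
dn(u+v) = (dn u·dn v − m·sn u·sn v·cn u·cn v)/D = 0.3476913649516979/0.4055881846742952 = 0.8572522033177791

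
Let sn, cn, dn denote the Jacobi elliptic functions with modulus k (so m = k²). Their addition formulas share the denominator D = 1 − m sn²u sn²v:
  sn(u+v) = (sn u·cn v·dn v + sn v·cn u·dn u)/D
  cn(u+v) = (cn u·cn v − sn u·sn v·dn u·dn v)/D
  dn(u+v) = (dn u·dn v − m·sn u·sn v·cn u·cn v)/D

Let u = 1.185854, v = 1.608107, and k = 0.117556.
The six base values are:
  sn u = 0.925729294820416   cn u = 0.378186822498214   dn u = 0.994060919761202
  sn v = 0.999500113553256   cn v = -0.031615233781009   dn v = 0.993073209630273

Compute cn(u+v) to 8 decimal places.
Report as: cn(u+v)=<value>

cn(u+v)=-0.93643572

m = k² = 0.013819413136
D = 1 − m·sn²u·sn²v = 0.9881689494353157
cn(u+v) = (cn u·cn v − sn u·sn v·dn u·dn v)/D = -0.9253567048987373/0.9881689494353157 = -0.9364357232915766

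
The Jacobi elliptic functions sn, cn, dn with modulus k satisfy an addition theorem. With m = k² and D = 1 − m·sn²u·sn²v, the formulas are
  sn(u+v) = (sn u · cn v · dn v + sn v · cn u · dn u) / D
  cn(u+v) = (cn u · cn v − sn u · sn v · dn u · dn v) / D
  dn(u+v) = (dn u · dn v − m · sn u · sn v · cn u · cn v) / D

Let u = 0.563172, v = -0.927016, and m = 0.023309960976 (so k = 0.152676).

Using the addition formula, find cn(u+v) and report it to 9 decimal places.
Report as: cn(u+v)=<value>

sn u = 0.5333204068019471, cn u = 0.8459133192523958, dn u = 0.9966794532350927
sn v = -0.7982669814337889, cn v = 0.6023037658462605, dn v = 0.9925453085474482
m = k² = 0.023309960976
D = 1 − m·sn²u·sn²v = 0.9957751209363203
cn(u+v) = (cn u·cn v − sn u·sn v·dn u·dn v)/D = 0.9306520229786214/0.9957751209363203 = 0.9346005974757995

cn(u+v)=0.934600597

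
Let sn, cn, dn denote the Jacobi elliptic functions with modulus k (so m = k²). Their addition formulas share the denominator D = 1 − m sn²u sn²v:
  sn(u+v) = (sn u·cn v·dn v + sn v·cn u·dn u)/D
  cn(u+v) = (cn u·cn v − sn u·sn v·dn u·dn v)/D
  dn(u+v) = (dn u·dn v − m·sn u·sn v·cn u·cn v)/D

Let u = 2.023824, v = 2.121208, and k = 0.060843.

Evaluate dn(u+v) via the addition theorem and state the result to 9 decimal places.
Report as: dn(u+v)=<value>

sn u = 0.9001037375747277, cn u = -0.4356756380657584, dn u = 0.9984992706521737
sn v = 0.8535505653377412, cn v = -0.5210100118151496, dn v = 0.9986505932713772
m = k² = 0.003701870649
D = 1 − m·sn²u·sn²v = 0.9978149323953672
dn(u+v) = (dn u·dn v − m·sn u·sn v·cn u·cn v)/D = 0.9965063055451026/0.9978149323953672 = 0.9986885074498504

dn(u+v)=0.998688507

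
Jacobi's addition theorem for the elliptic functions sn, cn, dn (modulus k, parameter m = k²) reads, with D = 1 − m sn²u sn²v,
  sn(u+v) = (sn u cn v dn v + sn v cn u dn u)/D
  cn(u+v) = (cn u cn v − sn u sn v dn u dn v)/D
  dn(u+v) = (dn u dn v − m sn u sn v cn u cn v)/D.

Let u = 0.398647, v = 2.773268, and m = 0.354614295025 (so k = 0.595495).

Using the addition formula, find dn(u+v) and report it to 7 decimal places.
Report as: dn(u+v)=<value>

dn(u+v)=0.9822200

sn u = 0.3848347652801636, cn u = 0.9229854838683875, dn u = 0.9733870783379026
sn v = 0.6453189090364865, cn v = -0.7639132841101527, dn v = 0.9232148537203199
m = k² = 0.354614295025
D = 1 − m·sn²u·sn²v = 0.9781297565441457
dn(u+v) = (dn u·dn v − m·sn u·sn v·cn u·cn v)/D = 0.9607385832892029/0.9781297565441457 = 0.9822199732309669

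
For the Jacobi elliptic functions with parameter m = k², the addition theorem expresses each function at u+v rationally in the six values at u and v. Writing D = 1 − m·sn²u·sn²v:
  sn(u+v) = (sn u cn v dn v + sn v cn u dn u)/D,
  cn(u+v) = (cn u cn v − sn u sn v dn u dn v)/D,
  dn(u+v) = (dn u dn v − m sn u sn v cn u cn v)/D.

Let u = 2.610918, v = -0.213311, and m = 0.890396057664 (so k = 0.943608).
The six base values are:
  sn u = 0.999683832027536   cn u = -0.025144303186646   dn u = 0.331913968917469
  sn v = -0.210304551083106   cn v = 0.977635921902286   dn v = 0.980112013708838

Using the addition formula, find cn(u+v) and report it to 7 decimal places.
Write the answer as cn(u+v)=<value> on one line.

m = k² = 0.890396057664
D = 1 − m·sn²u·sn²v = 0.9606444571479465
cn(u+v) = (cn u·cn v − sn u·sn v·dn u·dn v)/D = 0.04381117217400948/0.9606444571479465 = 0.04560602192415734

cn(u+v)=0.0456060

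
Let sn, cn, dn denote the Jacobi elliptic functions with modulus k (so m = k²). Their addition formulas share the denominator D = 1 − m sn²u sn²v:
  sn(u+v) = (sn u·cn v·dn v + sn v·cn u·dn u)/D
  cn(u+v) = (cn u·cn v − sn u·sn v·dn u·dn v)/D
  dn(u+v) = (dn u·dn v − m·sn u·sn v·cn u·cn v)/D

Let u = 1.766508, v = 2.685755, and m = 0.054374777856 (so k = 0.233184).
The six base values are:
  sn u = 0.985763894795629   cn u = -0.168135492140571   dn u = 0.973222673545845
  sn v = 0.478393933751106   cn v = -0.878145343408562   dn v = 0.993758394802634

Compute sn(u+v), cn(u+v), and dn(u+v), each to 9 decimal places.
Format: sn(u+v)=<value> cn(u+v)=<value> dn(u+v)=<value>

sn(u+v)=-0.950010090 cn(u+v)=-0.312219201 dn(u+v)=0.975154203

m = k² = 0.054374777856
D = 1 − m·sn²u·sn²v = 0.9879075405881163
sn(u+v) = (sn u·cn v·dn v + sn v·cn u·dn u)/D = -0.9385221312370804/0.9879075405881163 = -0.9500100896875066
cn(u+v) = (cn u·cn v − sn u·sn v·dn u·dn v)/D = -0.3084437030141303/0.9879075405881163 = -0.3122192010301988
dn(u+v) = (dn u·dn v − m·sn u·sn v·cn u·cn v)/D = 0.963362190868339/0.9879075405881163 = 0.975154203494423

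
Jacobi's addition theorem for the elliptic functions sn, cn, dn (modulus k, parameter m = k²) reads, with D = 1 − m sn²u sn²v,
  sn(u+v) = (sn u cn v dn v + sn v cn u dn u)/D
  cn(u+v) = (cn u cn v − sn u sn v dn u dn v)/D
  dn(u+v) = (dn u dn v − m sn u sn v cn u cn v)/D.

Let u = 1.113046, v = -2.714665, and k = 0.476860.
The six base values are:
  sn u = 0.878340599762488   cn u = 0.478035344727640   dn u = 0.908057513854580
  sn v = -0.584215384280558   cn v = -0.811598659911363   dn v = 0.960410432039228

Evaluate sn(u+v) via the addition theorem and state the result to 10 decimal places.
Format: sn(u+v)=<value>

m = k² = 0.2273954596
D = 1 − m·sn²u·sn²v = 0.9401238755104185
sn(u+v) = (sn u·cn v·dn v + sn v·cn u·dn u)/D = -0.9382365415651152/0.9401238755104185 = -0.9979924624887559

sn(u+v)=-0.9979924625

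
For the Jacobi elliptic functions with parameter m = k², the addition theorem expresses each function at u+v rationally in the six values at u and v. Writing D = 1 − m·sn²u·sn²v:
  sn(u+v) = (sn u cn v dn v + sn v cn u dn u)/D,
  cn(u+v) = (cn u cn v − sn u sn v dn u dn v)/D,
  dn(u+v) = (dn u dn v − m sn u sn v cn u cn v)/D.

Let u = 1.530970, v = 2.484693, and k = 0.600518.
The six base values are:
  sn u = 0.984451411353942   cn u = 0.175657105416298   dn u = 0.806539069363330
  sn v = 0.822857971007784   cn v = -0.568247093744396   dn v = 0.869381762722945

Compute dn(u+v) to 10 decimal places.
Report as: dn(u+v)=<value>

dn(u+v)=0.9567577904

m = k² = 0.360621868324
D = 1 − m·sn²u·sn²v = 0.763358782031524
dn(u+v) = (dn u·dn v − m·sn u·sn v·cn u·cn v)/D = 0.7303494615444093/0.763358782031524 = 0.9567577903547961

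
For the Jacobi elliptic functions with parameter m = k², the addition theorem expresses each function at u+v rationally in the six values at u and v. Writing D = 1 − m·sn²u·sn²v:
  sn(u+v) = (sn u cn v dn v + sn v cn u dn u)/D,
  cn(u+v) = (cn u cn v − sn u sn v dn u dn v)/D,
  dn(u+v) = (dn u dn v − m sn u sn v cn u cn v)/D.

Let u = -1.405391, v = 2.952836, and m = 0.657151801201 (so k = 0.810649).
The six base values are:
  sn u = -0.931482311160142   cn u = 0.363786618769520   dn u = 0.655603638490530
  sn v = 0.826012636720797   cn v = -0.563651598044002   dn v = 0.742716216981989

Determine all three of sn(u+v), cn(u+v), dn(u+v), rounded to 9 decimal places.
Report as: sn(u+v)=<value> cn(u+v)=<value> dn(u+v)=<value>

sn(u+v)=0.960698181 cn(u+v)=0.277595038 dn(u+v)=0.627285950

m = k² = 0.657151801201
D = 1 − m·sn²u·sn²v = 0.6109653272878307
sn(u+v) = (sn u·cn v·dn v + sn v·cn u·dn u)/D = 0.5869532786307348/0.6109653272878307 = 0.9606981810838774
cn(u+v) = (cn u·cn v − sn u·sn v·dn u·dn v)/D = 0.1696009429589265/0.6109653272878307 = 0.2775950375315262
dn(u+v) = (dn u·dn v − m·sn u·sn v·cn u·cn v)/D = 0.3832499655380813/0.6109653272878307 = 0.6272859496616395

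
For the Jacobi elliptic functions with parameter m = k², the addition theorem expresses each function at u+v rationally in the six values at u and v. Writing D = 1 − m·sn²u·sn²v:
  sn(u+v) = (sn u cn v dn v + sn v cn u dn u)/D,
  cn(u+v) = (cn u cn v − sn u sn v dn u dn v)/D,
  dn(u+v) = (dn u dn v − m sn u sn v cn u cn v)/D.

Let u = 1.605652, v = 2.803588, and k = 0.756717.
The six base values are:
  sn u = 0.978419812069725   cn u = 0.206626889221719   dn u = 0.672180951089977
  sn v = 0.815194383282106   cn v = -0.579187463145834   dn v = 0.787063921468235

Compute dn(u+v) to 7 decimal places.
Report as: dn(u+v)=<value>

dn(u+v)=0.9181897

m = k² = 0.572620618089
D = 1 − m·sn²u·sn²v = 0.6357162361399511
dn(u+v) = (dn u·dn v − m·sn u·sn v·cn u·cn v)/D = 0.5837080866523963/0.6357162361399511 = 0.918189678773431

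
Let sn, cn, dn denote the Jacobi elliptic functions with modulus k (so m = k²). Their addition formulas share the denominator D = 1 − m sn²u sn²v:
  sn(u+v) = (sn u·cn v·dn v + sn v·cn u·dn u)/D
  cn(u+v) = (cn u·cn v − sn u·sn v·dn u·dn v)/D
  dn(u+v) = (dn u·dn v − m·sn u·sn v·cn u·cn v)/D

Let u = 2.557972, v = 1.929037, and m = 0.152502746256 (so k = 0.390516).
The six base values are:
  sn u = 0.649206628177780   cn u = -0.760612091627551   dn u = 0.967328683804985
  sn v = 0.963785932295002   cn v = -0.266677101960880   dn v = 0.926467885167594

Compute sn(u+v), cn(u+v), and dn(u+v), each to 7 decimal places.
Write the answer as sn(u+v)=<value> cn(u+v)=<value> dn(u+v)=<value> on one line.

m = k² = 0.152502746256
D = 1 − m·sn²u·sn²v = 0.9402958223744684
sn(u+v) = (sn u·cn v·dn v + sn v·cn u·dn u)/D = -0.869514996787159/0.9402958223744684 = -0.9247249387872732
cn(u+v) = (cn u·cn v − sn u·sn v·dn u·dn v)/D = -0.3579104691638744/0.9402958223744684 = -0.3806360303293342
dn(u+v) = (dn u·dn v − m·sn u·sn v·cn u·cn v)/D = 0.8768440950253847/0.9402958223744684 = 0.9325193988538063

sn(u+v)=-0.9247249 cn(u+v)=-0.3806360 dn(u+v)=0.9325194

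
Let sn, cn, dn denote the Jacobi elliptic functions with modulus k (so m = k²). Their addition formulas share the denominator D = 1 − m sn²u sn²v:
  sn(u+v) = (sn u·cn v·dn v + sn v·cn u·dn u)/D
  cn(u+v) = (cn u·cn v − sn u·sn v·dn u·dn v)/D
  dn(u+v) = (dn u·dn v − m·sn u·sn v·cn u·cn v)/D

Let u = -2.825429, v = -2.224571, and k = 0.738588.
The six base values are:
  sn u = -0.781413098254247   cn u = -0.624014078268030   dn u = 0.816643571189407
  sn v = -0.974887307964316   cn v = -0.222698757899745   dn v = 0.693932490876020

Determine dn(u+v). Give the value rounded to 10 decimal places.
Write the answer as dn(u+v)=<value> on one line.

m = k² = 0.545512233744
D = 1 − m·sn²u·sn²v = 0.6834263957891829
dn(u+v) = (dn u·dn v − m·sn u·sn v·cn u·cn v)/D = 0.5089455352129458/0.6834263957891829 = 0.7446969247145388

dn(u+v)=0.7446969247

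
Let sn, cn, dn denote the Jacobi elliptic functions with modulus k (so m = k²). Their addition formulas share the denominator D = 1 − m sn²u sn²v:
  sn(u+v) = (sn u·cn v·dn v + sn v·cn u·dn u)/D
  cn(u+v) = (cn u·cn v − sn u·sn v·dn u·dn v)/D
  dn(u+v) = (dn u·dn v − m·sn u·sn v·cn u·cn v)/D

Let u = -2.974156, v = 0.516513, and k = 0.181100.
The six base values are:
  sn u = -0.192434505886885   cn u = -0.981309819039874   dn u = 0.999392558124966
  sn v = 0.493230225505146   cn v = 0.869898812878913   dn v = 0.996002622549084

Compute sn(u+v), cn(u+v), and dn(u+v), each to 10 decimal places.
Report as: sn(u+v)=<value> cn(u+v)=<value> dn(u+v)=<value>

sn(u+v)=-0.6506392868 cn(u+v)=-0.7593869359 dn(u+v)=0.9930336895

m = k² = 0.03279721
D = 1 − m·sn²u·sn²v = 0.9997045376389415
sn(u+v) = (sn u·cn v·dn v + sn v·cn u·dn u)/D = -0.6504470474290757/0.9997045376389415 = -0.6506392868489655
cn(u+v) = (cn u·cn v − sn u·sn v·dn u·dn v)/D = -0.7591625656384063/0.9997045376389415 = -0.759386935895443
dn(u+v) = (dn u·dn v − m·sn u·sn v·cn u·cn v)/D = 0.9927402854298735/0.9997045376389415 = 0.9930336895083862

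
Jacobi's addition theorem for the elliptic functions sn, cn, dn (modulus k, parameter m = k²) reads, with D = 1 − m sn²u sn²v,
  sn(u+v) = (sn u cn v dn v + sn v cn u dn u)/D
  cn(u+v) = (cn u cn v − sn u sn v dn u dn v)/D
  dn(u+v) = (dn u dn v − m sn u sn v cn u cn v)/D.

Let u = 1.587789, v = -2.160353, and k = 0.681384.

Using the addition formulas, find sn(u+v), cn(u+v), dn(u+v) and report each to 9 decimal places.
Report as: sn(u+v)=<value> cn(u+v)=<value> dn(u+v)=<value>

sn u = 0.9848427410291356, cn u = 0.1734496337333089, dn u = 0.741406588251193
sn v = -0.9695005069896744, cn v = -0.2450893040235829, dn v = 0.7507361862033571
m = k² = 0.464284155456
D = 1 − m·sn²u·sn²v = 0.5767336722311655
sn(u+v) = (sn u·cn v·dn v + sn v·cn u·dn u)/D = -0.3058830799887826/0.5767336722311655 = -0.5303714603751782
cn(u+v) = (cn u·cn v − sn u·sn v·dn u·dn v)/D = 0.4889348321216453/0.5767336722311655 = 0.8477653649563072
dn(u+v) = (dn u·dn v − m·sn u·sn v·cn u·cn v)/D = 0.5377557373311522/0.5767336722311655 = 0.9324160582661624

sn(u+v)=-0.530371460 cn(u+v)=0.847765365 dn(u+v)=0.932416058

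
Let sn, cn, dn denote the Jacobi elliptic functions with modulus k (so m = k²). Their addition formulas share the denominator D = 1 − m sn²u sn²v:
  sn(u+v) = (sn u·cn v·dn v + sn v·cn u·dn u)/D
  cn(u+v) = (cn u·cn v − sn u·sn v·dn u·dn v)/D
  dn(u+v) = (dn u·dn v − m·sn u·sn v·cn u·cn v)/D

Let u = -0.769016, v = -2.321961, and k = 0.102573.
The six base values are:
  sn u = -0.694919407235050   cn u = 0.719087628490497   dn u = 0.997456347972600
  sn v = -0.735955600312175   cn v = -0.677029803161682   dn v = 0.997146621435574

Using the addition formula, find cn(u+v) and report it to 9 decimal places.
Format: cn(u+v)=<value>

m = k² = 0.010521220329
D = 1 − m·sn²u·sn²v = 0.9972480646602694
cn(u+v) = (cn u·cn v − sn u·sn v·dn u·dn v)/D = -0.9955170946164933/0.9972480646602694 = -0.9982642532935215

cn(u+v)=-0.998264253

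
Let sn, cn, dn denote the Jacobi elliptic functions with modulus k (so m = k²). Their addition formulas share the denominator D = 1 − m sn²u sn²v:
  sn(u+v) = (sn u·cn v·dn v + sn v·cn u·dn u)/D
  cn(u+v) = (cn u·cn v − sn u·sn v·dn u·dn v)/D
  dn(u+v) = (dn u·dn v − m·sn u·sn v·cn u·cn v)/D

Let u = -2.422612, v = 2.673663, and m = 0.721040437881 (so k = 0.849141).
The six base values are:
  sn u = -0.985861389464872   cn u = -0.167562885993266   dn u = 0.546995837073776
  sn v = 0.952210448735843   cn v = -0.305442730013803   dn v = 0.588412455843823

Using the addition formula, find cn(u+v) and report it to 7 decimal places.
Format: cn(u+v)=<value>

m = k² = 0.721040437881
D = 1 − m·sn²u·sn²v = 0.3645853501380573
cn(u+v) = (cn u·cn v − sn u·sn v·dn u·dn v)/D = 0.3533253559102976/0.3645853501380573 = 0.9691156152503223

cn(u+v)=0.9691156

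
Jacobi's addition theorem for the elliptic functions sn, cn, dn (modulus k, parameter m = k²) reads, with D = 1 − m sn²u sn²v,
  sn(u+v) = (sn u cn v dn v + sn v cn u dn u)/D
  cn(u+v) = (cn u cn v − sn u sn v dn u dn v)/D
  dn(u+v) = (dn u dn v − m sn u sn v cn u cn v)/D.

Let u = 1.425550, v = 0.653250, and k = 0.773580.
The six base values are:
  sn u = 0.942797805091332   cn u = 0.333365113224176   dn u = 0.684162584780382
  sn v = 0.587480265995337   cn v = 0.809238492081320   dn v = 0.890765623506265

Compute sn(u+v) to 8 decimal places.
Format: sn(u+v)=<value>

m = k² = 0.5984260164
D = 1 − m·sn²u·sn²v = 0.8164162835895291
sn(u+v) = (sn u·cn v·dn v + sn v·cn u·dn u)/D = 0.8135982075607405/0.8164162835895291 = 0.9965482363771599

sn(u+v)=0.99654824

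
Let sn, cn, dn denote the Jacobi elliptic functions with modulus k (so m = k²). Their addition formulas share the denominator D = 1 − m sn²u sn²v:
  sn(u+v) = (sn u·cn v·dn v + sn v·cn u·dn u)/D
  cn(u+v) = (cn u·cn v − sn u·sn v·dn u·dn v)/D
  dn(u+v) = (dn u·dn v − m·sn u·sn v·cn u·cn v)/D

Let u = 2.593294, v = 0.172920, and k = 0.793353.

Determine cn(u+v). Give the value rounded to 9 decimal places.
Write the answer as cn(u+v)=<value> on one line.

cn(u+v)=-0.485381156

sn u = 0.9264185871589331, cn u = -0.3764951545059328, dn u = 0.6780920736620534
sn v = 0.1715288714075418, cn v = 0.985179093502118, dn v = 0.9906974473354292
m = k² = 0.629408982609
D = 1 − m·sn²u·sn²v = 0.9841064132479996
cn(u+v) = (cn u·cn v − sn u·sn v·dn u·dn v)/D = -0.4776667080544933/0.9841064132479996 = -0.4853811555581428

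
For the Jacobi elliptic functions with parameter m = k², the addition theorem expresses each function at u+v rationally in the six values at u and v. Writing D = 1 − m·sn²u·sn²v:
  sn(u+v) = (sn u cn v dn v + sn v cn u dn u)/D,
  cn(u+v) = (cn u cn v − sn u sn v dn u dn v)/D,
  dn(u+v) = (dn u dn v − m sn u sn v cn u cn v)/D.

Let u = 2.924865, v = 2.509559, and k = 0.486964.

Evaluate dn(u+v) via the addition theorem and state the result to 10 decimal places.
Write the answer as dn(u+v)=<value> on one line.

dn(u+v)=0.8892099291

sn u = 0.4166401238431248, cn u = -0.9090715083006318, dn u = 0.9792017967033323
sn v = 0.736135095492157, cn v = -0.6768346335588575, dn v = 0.9335407510044763
m = k² = 0.237133937296
D = 1 − m·sn²u·sn²v = 0.9776935251893024
dn(u+v) = (dn u·dn v − m·sn u·sn v·cn u·cn v)/D = 0.8693747902079158/0.9776935251893024 = 0.889209929092643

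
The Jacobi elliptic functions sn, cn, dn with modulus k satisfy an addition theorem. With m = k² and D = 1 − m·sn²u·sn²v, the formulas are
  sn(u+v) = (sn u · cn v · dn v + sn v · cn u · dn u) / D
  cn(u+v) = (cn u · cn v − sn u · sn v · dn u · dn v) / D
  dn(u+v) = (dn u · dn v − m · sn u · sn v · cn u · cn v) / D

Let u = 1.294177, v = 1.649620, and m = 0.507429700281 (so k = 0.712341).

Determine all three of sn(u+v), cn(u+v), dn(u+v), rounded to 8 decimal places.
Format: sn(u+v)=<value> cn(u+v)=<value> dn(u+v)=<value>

sn(u+v)=0.67589648 cn(u+v)=-0.73699657 dn(u+v)=0.87646324

sn u = 0.9179464332063098, cn u = 0.3967043556148758, dn u = 0.7565888690840294
sn v = 0.9889939249260809, cn v = 0.1479561301849488, dn v = 0.7097030728690639
m = k² = 0.507429700281
D = 1 − m·sn²u·sn²v = 0.5817867306014627
sn(u+v) = (sn u·cn v·dn v + sn v·cn u·dn u)/D = 0.3932276052977204/0.5817867306014627 = 0.6758964833921082
cn(u+v) = (cn u·cn v − sn u·sn v·dn u·dn v)/D = -0.4287748247457622/0.5817867306014627 = -0.7369965696922759
dn(u+v) = (dn u·dn v − m·sn u·sn v·cn u·cn v)/D = 0.5099146848243261/0.5817867306014627 = 0.876463243321425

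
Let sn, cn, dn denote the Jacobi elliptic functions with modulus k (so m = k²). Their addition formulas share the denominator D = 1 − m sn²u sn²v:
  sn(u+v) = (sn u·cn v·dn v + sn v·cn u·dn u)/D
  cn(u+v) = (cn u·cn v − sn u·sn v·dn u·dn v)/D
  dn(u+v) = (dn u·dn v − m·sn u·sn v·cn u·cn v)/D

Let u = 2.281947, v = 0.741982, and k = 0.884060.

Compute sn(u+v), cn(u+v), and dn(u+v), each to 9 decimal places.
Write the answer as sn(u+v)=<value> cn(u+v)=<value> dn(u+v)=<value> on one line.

sn(u+v)=0.917604266 cn(u+v)=-0.397495171 dn(u+v)=0.584744910

sn u = 0.999542266548964, cn u = -0.03025322102123626, dn u = 0.4681380638942224
sn v = 0.6403288469780602, cn v = 0.7681008838217464, dn v = 0.8243440469230525
m = k² = 0.7815620836
D = 1 − m·sn²u·sn²v = 0.6798364082338197
sn(u+v) = (sn u·cn v·dn v + sn v·cn u·dn u)/D = 0.6238207883091943/0.6798364082338197 = 0.9176042658995696
cn(u+v) = (cn u·cn v − sn u·sn v·dn u·dn v)/D = -0.27023168954354/0.6798364082338197 = -0.3974951712950887
dn(u+v) = (dn u·dn v − m·sn u·sn v·cn u·cn v)/D = 0.3975308795466021/0.6798364082338197 = 0.5847449102930027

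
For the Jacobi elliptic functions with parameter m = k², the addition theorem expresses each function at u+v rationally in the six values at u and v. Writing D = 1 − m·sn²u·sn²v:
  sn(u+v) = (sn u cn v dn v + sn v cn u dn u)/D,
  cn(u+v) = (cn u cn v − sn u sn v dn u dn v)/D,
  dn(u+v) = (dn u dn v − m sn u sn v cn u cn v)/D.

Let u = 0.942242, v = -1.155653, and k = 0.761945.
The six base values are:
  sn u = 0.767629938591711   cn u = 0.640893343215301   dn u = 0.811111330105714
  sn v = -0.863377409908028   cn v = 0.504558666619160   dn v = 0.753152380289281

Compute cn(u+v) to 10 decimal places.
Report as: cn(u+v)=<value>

m = k² = 0.580560183025
D = 1 − m·sn²u·sn²v = 0.744992814270369
cn(u+v) = (cn u·cn v − sn u·sn v·dn u·dn v)/D = 0.7282385787262861/0.744992814270369 = 0.9775108763156439

cn(u+v)=0.9775108763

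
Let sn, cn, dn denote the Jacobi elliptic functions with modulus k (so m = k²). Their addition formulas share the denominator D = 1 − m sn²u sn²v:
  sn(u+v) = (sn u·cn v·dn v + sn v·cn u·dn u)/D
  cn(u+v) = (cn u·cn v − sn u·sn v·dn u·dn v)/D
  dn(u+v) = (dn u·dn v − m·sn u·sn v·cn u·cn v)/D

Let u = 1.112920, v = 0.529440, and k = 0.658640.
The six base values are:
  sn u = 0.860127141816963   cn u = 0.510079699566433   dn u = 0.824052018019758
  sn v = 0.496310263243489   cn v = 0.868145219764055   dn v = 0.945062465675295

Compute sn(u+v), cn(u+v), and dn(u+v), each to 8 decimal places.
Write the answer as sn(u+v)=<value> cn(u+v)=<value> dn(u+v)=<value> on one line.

m = k² = 0.4338066496
D = 1 − m·sn²u·sn²v = 0.9209452405337701
sn(u+v) = (sn u·cn v·dn v + sn v·cn u·dn u)/D = 0.9143077586701284/0.9209452405337701 = 0.9927927507831034
cn(u+v) = (cn u·cn v − sn u·sn v·dn u·dn v)/D = 0.1103696448187174/0.9209452405337701 = 0.1198438734041867
dn(u+v) = (dn u·dn v − m·sn u·sn v·cn u·cn v)/D = 0.6967752169412652/0.9209452405337701 = 0.7565870219790937

sn(u+v)=0.99279275 cn(u+v)=0.11984387 dn(u+v)=0.75658702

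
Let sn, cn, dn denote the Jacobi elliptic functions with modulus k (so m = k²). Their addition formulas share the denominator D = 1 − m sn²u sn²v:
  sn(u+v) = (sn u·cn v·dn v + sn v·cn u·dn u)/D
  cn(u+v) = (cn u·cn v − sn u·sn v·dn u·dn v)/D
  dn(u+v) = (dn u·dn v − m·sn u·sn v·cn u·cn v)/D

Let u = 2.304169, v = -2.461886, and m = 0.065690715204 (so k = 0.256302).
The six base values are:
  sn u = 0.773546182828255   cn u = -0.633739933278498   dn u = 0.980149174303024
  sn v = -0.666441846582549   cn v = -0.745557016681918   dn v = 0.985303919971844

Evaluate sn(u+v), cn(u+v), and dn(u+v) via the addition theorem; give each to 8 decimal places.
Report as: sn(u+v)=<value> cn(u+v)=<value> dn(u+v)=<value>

sn(u+v)=-0.15702175 cn(u+v)=0.98759515 dn(u+v)=0.99918984

m = k² = 0.065690715204
D = 1 − m·sn²u·sn²v = 0.9825417381457201
sn(u+v) = (sn u·cn v·dn v + sn v·cn u·dn u)/D = -0.1542804210950701/0.9825417381457201 = -0.1570217478864892
cn(u+v) = (cn u·cn v − sn u·sn v·dn u·dn v)/D = 0.9703534504834518/0.9825417381457201 = 0.9875951451332028
dn(u+v) = (dn u·dn v − m·sn u·sn v·cn u·cn v)/D = 0.9817457243827415/0.9825417381457201 = 0.999189842291605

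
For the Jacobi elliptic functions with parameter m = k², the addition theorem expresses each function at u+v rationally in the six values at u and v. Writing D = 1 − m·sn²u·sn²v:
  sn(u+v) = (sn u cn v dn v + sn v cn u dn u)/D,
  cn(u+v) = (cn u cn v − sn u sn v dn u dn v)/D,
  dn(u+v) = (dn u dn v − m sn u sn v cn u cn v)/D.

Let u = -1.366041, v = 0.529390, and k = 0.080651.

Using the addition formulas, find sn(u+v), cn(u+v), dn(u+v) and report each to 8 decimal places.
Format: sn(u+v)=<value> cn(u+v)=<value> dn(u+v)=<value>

sn(u+v)=-0.74203392 cn(u+v)=0.67036234 dn(u+v)=0.99820764

sn u = -0.9787231004856556, cn u = 0.2051855077137398, dn u = 0.9968797652093118
sn v = 0.5048756910479698, cn v = 0.8631920623991134, dn v = 0.9991706486278568
m = k² = 0.006504583801
D = 1 − m·sn²u·sn²v = 0.9984117893190758
sn(u+v) = (sn u·cn v·dn v + sn v·cn u·dn u)/D = -0.7408554140426136/0.9984117893190758 = -0.7420339202403474
cn(u+v) = (cn u·cn v − sn u·sn v·dn u·dn v)/D = 0.6692976591435728/0.9984117893190758 = 0.6703623357653246
dn(u+v) = (dn u·dn v − m·sn u·sn v·cn u·cn v)/D = 0.9966222711318619/0.9984117893190758 = 0.9982076351598028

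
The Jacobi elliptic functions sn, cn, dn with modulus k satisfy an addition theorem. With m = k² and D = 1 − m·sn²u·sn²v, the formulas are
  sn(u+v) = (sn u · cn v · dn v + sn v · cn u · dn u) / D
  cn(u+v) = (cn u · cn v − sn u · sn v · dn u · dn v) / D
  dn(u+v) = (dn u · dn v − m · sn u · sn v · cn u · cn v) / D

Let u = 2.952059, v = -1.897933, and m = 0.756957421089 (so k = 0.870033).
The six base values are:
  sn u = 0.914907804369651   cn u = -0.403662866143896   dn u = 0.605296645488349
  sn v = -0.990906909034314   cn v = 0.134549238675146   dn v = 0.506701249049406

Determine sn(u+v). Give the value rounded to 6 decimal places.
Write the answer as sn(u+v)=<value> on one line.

m = k² = 0.756957421089
D = 1 − m·sn²u·sn²v = 0.3778546942668344
sn(u+v) = (sn u·cn v·dn v + sn v·cn u·dn u)/D = 0.3044890103437487/0.3778546942668344 = 0.8058362512461574

sn(u+v)=0.805836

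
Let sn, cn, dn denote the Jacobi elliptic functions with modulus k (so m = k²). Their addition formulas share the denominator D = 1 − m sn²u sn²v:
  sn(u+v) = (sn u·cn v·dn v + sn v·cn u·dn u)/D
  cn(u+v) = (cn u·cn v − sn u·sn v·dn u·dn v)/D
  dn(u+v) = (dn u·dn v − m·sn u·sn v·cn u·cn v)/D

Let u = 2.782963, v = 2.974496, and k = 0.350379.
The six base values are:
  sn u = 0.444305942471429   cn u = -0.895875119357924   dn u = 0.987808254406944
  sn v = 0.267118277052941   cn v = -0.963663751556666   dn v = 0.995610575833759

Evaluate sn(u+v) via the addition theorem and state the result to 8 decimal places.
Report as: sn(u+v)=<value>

m = k² = 0.122765443641
D = 1 − m·sn²u·sn²v = 0.9982707905872932
sn(u+v) = (sn u·cn v·dn v + sn v·cn u·dn u)/D = -0.6626692260996001/0.9982707905872932 = -0.6638171048856842

sn(u+v)=-0.66381710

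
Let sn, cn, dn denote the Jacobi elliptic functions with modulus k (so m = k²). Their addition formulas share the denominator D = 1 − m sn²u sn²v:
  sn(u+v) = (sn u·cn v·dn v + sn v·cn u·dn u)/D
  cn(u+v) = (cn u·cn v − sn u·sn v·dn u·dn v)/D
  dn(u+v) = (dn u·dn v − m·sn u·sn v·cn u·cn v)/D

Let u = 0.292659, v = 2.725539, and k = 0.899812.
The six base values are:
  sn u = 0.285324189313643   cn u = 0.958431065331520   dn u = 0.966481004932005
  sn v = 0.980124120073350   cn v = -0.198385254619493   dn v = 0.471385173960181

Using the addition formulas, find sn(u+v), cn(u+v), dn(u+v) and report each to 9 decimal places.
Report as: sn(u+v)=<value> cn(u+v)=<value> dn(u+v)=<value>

sn(u+v)=0.940782570 cn(u+v)=-0.339010553 dn(u+v)=0.532345079

m = k² = 0.809661635344
D = 1 − m·sn²u·sn²v = 0.9366797094116511
sn(u+v) = (sn u·cn v·dn v + sn v·cn u·dn u)/D = 0.8812119447360709/0.9366797094116511 = 0.9407825704792723
cn(u+v) = (cn u·cn v − sn u·sn v·dn u·dn v)/D = -0.3175443063227037/0.9366797094116511 = -0.3390105530546404
dn(u+v) = (dn u·dn v − m·sn u·sn v·cn u·cn v)/D = 0.4986368334747458/0.9366797094116511 = 0.5323450785412555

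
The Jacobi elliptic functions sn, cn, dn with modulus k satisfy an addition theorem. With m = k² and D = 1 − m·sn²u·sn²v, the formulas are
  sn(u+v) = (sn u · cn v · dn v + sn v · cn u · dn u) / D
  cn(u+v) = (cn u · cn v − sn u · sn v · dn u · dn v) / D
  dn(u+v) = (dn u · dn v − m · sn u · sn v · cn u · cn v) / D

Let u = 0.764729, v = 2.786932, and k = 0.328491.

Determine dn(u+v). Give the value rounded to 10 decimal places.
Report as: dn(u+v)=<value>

sn u = 0.6871713264007644, cn u = 0.7264954013430602, dn u = 0.9741899965653989
sn v = 0.4290609729621452, cn v = -0.9032755291054758, dn v = 0.990017759597021
m = k² = 0.107906337081
D = 1 − m·sn²u·sn²v = 0.990619736553203
dn(u+v) = (dn u·dn v − m·sn u·sn v·cn u·cn v)/D = 0.9853431677579719/0.990619736553203 = 0.994673466921232

dn(u+v)=0.9946734669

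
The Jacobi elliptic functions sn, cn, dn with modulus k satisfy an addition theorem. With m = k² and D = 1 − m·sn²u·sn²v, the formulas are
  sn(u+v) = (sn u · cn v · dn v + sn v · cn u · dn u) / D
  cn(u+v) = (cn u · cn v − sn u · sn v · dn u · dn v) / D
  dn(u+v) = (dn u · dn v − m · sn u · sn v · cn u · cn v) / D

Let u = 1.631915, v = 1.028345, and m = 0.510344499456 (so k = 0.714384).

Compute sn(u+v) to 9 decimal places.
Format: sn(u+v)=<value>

sn u = 0.9868435013613892, cn u = 0.1616783962710967, dn u = 0.7092220080308076
sn v = 0.8157688639168011, cn v = 0.578378043034045, dn v = 0.8126355485950968
m = k² = 0.510344499456
D = 1 − m·sn²u·sn²v = 0.6692542595550092
sn(u+v) = (sn u·cn v·dn v + sn v·cn u·dn u)/D = 0.5573677171209253/0.6692542595550092 = 0.8328190805860873

sn(u+v)=0.832819081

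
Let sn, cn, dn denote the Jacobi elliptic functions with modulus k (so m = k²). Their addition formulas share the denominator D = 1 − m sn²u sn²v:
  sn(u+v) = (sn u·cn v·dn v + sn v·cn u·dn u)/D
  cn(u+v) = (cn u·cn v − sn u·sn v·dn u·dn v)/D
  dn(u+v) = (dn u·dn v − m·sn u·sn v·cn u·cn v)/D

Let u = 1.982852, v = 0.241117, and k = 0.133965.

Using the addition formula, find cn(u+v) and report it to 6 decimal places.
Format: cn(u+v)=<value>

sn u = 0.9204849997407705, cn u = -0.390777897599434, dn u = 0.9923678551915361
sn v = 0.2387472189220393, cn v = 0.9710817501410434, dn v = 0.9994883883172032
m = k² = 0.017946621225
D = 1 − m·sn²u·sn²v = 0.9991332521545243
cn(u+v) = (cn u·cn v − sn u·sn v·dn u·dn v)/D = -0.5974516783117655/0.9991332521545243 = -0.5979699674927491

cn(u+v)=-0.597970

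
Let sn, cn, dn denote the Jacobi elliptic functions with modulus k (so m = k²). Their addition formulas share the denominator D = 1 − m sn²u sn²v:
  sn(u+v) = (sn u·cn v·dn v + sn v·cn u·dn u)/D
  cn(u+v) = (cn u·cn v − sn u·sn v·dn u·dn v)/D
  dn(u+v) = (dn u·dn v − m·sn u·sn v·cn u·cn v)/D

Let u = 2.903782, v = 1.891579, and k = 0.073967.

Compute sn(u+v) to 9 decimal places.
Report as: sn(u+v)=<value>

sn u = 0.2397498149832312, cn u = -0.9708347059183177, dn u = 0.9998427478024494
sn v = 0.9499303094518348, cn v = -0.3124618491668084, dn v = 0.9975284663819818
m = k² = 0.005471117089
D = 1 − m·sn²u·sn²v = 0.9997162237400374
sn(u+v) = (sn u·cn v·dn v + sn v·cn u·dn u)/D = -0.9968078120059598/0.9997162237400374 = -0.9970907626934402

sn(u+v)=-0.997090763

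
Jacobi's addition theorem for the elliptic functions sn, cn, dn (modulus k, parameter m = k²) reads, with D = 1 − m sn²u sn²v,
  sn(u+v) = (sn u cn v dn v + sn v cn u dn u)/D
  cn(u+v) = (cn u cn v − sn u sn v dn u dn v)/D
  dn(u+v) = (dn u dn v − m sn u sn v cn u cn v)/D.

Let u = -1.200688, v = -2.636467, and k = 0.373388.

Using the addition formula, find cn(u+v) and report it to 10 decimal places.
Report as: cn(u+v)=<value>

cn(u+v)=-0.8406114334

sn u = -0.92098194686351, cn u = 0.3896052534957644, dn u = 0.9390122814510923
sn v = -0.5801621811107996, cn v = -0.8145009782736665, dn v = 0.9762547571968213
m = k² = 0.139418598544
D = 1 − m·sn²u·sn²v = 0.9601964527604317
cn(u+v) = (cn u·cn v − sn u·sn v·dn u·dn v)/D = -0.8071521165088353/0.9601964527604317 = -0.8406114334086372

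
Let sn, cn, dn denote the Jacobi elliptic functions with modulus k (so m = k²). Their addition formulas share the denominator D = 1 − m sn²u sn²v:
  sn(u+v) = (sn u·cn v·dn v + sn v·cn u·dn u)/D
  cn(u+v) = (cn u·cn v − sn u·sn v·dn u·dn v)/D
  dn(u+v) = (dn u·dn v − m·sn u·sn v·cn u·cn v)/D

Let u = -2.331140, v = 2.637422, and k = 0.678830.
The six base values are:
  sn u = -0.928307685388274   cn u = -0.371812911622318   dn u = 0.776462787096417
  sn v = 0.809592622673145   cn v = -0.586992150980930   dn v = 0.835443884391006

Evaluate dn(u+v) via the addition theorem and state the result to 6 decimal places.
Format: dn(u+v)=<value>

m = k² = 0.4608101689
D = 1 − m·sn²u·sn²v = 0.7397210594423036
dn(u+v) = (dn u·dn v − m·sn u·sn v·cn u·cn v)/D = 0.7242763803752322/0.7397210594423036 = 0.9791209417794383

dn(u+v)=0.979121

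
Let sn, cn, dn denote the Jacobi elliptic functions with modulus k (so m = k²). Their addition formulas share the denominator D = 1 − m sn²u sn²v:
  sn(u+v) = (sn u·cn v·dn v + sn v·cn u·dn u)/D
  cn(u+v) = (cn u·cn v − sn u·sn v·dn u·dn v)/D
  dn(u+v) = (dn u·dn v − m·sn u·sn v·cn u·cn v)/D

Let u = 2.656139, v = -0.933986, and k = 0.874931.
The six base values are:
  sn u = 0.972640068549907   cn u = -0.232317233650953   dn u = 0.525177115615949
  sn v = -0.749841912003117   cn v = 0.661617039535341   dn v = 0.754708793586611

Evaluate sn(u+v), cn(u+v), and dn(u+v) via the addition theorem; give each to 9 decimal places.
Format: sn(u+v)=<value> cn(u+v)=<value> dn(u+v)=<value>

m = k² = 0.765504254761
D = 1 − m·sn²u·sn²v = 0.59281539933937
sn(u+v) = (sn u·cn v·dn v + sn v·cn u·dn u)/D = 0.5771530955186908/0.59281539933937 = 0.9735797959396244
cn(u+v) = (cn u·cn v − sn u·sn v·dn u·dn v)/D = 0.1353676550254518/0.59281539933937 = 0.2283470624688642
dn(u+v) = (dn u·dn v − m·sn u·sn v·cn u·cn v)/D = 0.3105418979394458/0.59281539933937 = 0.5238424951266648

sn(u+v)=0.973579796 cn(u+v)=0.228347062 dn(u+v)=0.523842495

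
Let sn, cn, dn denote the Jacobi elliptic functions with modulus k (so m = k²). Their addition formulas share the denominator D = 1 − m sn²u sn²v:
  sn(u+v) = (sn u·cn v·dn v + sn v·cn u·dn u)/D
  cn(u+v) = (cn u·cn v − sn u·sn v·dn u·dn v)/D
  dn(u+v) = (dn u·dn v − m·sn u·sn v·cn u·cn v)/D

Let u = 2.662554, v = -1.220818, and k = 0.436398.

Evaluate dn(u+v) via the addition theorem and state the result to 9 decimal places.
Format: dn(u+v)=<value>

sn u = 0.5965793822626186, cn u = -0.8025540733552802, dn u = 0.9655153725520766
sn v = -0.9238491128810728, cn v = 0.3827568635947039, dn v = 0.9151269053601467
m = k² = 0.190443214404
D = 1 − m·sn²u·sn²v = 0.9421499051217272
dn(u+v) = (dn u·dn v − m·sn u·sn v·cn u·cn v)/D = 0.8513263446650025/0.9421499051217272 = 0.9035996713866992

dn(u+v)=0.903599671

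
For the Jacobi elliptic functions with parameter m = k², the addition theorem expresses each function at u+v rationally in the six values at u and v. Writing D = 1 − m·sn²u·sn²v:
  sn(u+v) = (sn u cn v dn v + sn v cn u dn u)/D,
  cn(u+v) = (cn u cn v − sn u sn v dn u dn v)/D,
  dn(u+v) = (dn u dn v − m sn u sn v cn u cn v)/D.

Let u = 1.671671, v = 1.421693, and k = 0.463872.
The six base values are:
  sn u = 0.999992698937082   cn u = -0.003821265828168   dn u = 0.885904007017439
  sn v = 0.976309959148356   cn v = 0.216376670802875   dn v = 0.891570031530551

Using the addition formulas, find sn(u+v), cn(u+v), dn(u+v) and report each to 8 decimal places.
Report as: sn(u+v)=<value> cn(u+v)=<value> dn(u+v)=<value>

sn(u+v)=0.23853119 cn(u+v)=-0.97113484 dn(u+v)=0.99385966

m = k² = 0.215177232384
D = 1 − m·sn²u·sn²v = 0.7949001160505005
sn(u+v) = (sn u·cn v·dn v + sn v·cn u·dn u)/D = 0.1896084693130679/0.7949001160505005 = 0.2385311883650825
cn(u+v) = (cn u·cn v − sn u·sn v·dn u·dn v)/D = -0.7719551948538559/0.7949001160505005 = -0.9711348372791193
dn(u+v) = (dn u·dn v − m·sn u·sn v·cn u·cn v)/D = 0.7900191629626579/0.7949001160505005 = 0.9938596648946362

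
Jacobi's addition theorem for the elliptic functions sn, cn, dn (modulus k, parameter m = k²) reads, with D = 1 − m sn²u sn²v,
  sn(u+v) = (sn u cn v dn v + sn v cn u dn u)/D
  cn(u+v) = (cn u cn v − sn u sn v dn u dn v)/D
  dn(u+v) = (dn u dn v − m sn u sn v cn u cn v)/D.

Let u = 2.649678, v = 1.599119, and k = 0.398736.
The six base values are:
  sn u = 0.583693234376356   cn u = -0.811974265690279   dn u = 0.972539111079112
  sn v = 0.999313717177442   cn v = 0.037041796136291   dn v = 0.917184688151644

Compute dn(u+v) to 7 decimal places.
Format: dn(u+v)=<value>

m = k² = 0.158990397696
D = 1 − m·sn²u·sn²v = 0.945906645759538
dn(u+v) = (dn u·dn v − m·sn u·sn v·cn u·cn v)/D = 0.8947872586994541/0.945906645759538 = 0.9459572598530203

dn(u+v)=0.9459573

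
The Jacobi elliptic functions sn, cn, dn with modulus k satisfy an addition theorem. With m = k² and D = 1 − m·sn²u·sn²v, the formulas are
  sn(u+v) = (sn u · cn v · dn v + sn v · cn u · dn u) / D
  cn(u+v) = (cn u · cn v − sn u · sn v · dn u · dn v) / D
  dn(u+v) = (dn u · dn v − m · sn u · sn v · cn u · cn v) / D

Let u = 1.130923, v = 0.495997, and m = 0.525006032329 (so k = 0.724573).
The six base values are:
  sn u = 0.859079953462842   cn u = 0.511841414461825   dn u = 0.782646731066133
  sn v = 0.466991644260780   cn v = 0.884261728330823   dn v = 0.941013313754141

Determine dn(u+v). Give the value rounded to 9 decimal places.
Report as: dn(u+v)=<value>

dn(u+v)=0.700329253

m = k² = 0.525006032329
D = 1 − m·sn²u·sn²v = 0.9155013669706247
dn(u+v) = (dn u·dn v − m·sn u·sn v·cn u·cn v)/D = 0.6411523884077205/0.9155013669706247 = 0.700329252952708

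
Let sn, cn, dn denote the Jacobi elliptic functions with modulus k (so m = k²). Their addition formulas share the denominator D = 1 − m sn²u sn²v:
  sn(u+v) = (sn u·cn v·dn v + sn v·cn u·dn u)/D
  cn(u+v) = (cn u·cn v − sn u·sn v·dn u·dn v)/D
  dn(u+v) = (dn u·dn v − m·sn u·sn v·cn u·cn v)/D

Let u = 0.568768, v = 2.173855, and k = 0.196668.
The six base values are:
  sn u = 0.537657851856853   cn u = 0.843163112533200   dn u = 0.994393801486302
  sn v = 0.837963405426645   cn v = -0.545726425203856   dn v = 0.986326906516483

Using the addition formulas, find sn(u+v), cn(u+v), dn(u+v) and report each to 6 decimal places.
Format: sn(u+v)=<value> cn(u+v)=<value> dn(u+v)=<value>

sn(u+v)=0.416446 cn(u+v)=-0.909160 dn(u+v)=0.996640

m = k² = 0.038678302224
D = 1 − m·sn²u·sn²v = 0.9921489183546235
sn(u+v) = (sn u·cn v·dn v + sn v·cn u·dn u)/D = 0.4131766114537641/0.9921489183546235 = 0.4164461642905128
cn(u+v) = (cn u·cn v − sn u·sn v·dn u·dn v)/D = -0.9020224852739729/0.9921489183546235 = -0.9091603776274675
dn(u+v) = (dn u·dn v − m·sn u·sn v·cn u·cn v)/D = 0.9888157124671952/0.9921489183546235 = 0.9966404177580961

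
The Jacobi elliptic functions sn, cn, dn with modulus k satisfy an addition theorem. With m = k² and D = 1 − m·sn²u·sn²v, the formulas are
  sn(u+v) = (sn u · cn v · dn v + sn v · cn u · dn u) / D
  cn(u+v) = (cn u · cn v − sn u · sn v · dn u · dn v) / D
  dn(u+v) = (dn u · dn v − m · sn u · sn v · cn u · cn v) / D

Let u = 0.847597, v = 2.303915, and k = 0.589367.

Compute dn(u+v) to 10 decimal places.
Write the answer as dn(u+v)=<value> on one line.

dn(u+v)=0.9814053684

sn u = 0.729267360635735, cn u = 0.6842288482016735, dn u = 0.9029212048614282
sn v = 0.895439948023337, cn v = -0.4451823216211124, dn v = 0.8494042521975988
m = k² = 0.347353460689
D = 1 − m·sn²u·sn²v = 0.8518784956064584
dn(u+v) = (dn u·dn v − m·sn u·sn v·cn u·cn v)/D = 0.8360381287778641/0.8518784956064584 = 0.9814053683591139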